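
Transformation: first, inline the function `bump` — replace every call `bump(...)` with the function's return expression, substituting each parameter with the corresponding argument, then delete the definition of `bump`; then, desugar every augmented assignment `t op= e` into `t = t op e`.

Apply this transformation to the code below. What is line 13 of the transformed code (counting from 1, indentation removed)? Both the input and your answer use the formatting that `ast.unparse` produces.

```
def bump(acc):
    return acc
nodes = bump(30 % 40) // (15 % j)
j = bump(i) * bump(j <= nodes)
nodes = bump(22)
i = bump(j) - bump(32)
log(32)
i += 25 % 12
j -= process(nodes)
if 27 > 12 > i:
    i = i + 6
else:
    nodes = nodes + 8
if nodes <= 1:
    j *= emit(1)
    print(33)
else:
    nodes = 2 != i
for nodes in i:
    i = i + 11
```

Transformed code:
nodes = 30 % 40 // (15 % j)
j = i * (j <= nodes)
nodes = 22
i = j - 32
log(32)
i = i + 25 % 12
j = j - process(nodes)
if 27 > 12 > i:
    i = i + 6
else:
    nodes = nodes + 8
if nodes <= 1:
    j = j * emit(1)
    print(33)
else:
    nodes = 2 != i
for nodes in i:
    i = i + 11

j = j * emit(1)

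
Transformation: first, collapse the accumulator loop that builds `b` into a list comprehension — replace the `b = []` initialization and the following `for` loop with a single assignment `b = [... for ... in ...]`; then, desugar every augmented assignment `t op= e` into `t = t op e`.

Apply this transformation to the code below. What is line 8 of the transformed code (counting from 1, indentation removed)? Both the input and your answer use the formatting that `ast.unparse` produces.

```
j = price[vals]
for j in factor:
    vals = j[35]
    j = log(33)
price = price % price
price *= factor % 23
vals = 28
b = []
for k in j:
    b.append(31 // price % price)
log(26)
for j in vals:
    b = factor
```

b = [31 // price % price for k in j]

Transformed code:
j = price[vals]
for j in factor:
    vals = j[35]
    j = log(33)
price = price % price
price = price * (factor % 23)
vals = 28
b = [31 // price % price for k in j]
log(26)
for j in vals:
    b = factor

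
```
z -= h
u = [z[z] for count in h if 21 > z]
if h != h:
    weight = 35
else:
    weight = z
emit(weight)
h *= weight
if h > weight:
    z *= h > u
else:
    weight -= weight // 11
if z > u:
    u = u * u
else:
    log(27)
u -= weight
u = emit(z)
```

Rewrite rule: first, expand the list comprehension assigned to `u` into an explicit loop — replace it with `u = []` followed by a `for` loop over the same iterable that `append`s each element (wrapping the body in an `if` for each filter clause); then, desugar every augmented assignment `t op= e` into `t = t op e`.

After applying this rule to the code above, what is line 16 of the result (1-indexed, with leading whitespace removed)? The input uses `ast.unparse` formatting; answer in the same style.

if z > u:

Transformed code:
z = z - h
u = []
for count in h:
    if 21 > z:
        u.append(z[z])
if h != h:
    weight = 35
else:
    weight = z
emit(weight)
h = h * weight
if h > weight:
    z = z * (h > u)
else:
    weight = weight - weight // 11
if z > u:
    u = u * u
else:
    log(27)
u = u - weight
u = emit(z)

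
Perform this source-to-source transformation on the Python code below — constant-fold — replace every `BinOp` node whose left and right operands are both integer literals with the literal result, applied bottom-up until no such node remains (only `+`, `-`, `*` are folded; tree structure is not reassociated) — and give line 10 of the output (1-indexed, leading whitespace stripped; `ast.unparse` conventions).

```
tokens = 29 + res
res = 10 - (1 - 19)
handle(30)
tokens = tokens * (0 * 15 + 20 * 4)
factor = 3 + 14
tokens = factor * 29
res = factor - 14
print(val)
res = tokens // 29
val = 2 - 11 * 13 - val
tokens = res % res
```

Transformed code:
tokens = 29 + res
res = 28
handle(30)
tokens = tokens * 80
factor = 17
tokens = factor * 29
res = factor - 14
print(val)
res = tokens // 29
val = -141 - val
tokens = res % res

val = -141 - val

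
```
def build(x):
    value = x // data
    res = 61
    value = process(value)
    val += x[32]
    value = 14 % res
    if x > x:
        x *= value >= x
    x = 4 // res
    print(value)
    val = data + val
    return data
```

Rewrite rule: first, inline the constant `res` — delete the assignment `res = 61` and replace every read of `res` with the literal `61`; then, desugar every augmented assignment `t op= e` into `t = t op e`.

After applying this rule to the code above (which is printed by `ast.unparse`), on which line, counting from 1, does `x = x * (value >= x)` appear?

Transformed code:
def build(x):
    value = x // data
    value = process(value)
    val = val + x[32]
    value = 14 % 61
    if x > x:
        x = x * (value >= x)
    x = 4 // 61
    print(value)
    val = data + val
    return data

7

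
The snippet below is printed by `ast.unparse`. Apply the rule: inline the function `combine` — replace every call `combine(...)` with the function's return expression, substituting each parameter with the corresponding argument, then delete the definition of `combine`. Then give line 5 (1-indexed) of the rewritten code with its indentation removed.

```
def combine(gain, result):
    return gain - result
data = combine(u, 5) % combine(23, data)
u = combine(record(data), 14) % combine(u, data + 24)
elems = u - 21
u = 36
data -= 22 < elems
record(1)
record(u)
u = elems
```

Transformed code:
data = (u - 5) % (23 - data)
u = (record(data) - 14) % (u - (data + 24))
elems = u - 21
u = 36
data -= 22 < elems
record(1)
record(u)
u = elems

data -= 22 < elems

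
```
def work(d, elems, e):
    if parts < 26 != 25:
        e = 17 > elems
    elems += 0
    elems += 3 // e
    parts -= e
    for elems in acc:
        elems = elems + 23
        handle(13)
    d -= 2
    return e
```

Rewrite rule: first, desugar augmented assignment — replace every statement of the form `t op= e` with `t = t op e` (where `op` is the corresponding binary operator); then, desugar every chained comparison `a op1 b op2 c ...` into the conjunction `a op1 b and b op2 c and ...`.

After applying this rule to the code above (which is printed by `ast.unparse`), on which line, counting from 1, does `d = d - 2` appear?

Transformed code:
def work(d, elems, e):
    if parts < 26 and 26 != 25:
        e = 17 > elems
    elems = elems + 0
    elems = elems + 3 // e
    parts = parts - e
    for elems in acc:
        elems = elems + 23
        handle(13)
    d = d - 2
    return e

10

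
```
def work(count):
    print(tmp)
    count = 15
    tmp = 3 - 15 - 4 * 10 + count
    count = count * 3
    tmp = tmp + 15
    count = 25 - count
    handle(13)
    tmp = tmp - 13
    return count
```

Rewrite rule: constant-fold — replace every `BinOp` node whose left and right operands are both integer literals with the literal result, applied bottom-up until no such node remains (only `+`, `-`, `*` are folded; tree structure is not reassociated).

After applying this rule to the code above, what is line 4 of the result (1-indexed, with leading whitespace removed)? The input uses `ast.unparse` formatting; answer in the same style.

tmp = -52 + count

Transformed code:
def work(count):
    print(tmp)
    count = 15
    tmp = -52 + count
    count = count * 3
    tmp = tmp + 15
    count = 25 - count
    handle(13)
    tmp = tmp - 13
    return count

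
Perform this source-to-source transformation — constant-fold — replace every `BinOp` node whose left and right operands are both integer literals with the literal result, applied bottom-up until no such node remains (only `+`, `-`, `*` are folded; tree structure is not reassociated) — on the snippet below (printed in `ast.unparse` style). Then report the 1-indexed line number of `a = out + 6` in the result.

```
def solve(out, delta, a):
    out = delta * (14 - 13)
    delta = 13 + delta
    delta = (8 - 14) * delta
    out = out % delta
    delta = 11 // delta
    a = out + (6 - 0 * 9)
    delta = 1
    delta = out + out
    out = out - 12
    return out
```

7

Transformed code:
def solve(out, delta, a):
    out = delta * 1
    delta = 13 + delta
    delta = -6 * delta
    out = out % delta
    delta = 11 // delta
    a = out + 6
    delta = 1
    delta = out + out
    out = out - 12
    return out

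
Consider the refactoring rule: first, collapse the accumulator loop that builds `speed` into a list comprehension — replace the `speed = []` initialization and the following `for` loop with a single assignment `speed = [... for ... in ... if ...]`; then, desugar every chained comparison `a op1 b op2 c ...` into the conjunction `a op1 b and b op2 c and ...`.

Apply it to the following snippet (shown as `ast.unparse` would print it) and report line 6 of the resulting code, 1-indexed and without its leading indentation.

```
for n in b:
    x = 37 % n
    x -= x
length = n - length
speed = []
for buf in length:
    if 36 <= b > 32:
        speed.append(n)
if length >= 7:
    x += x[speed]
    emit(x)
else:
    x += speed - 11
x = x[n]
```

if length >= 7:

Transformed code:
for n in b:
    x = 37 % n
    x -= x
length = n - length
speed = [n for buf in length if 36 <= b and b > 32]
if length >= 7:
    x += x[speed]
    emit(x)
else:
    x += speed - 11
x = x[n]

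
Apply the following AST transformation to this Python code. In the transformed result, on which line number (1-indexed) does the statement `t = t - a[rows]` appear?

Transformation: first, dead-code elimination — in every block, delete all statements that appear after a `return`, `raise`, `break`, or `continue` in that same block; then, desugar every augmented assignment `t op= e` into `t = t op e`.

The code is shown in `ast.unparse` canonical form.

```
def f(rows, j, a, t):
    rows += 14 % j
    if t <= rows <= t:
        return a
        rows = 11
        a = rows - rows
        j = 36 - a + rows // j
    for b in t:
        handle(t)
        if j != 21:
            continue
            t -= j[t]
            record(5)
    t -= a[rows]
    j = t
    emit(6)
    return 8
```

Transformed code:
def f(rows, j, a, t):
    rows = rows + 14 % j
    if t <= rows <= t:
        return a
    for b in t:
        handle(t)
        if j != 21:
            continue
    t = t - a[rows]
    j = t
    emit(6)
    return 8

9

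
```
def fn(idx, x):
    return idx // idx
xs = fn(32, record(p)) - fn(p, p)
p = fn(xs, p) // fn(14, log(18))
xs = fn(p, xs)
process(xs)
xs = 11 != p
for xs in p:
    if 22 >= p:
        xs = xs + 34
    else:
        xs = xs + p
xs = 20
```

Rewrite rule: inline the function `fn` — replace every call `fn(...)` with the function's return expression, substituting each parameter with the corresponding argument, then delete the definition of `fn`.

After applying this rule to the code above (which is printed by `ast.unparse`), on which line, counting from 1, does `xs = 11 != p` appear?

5

Transformed code:
xs = 32 // 32 - p // p
p = xs // xs // (14 // 14)
xs = p // p
process(xs)
xs = 11 != p
for xs in p:
    if 22 >= p:
        xs = xs + 34
    else:
        xs = xs + p
xs = 20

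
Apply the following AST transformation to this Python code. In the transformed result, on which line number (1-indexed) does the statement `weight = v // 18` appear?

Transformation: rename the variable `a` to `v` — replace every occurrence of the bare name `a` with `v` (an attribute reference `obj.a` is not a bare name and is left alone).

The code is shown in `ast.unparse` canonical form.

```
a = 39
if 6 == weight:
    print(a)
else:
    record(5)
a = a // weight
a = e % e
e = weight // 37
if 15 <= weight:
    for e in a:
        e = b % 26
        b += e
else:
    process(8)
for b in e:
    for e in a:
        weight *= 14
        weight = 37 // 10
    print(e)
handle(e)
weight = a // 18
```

Transformed code:
v = 39
if 6 == weight:
    print(v)
else:
    record(5)
v = v // weight
v = e % e
e = weight // 37
if 15 <= weight:
    for e in v:
        e = b % 26
        b += e
else:
    process(8)
for b in e:
    for e in v:
        weight *= 14
        weight = 37 // 10
    print(e)
handle(e)
weight = v // 18

21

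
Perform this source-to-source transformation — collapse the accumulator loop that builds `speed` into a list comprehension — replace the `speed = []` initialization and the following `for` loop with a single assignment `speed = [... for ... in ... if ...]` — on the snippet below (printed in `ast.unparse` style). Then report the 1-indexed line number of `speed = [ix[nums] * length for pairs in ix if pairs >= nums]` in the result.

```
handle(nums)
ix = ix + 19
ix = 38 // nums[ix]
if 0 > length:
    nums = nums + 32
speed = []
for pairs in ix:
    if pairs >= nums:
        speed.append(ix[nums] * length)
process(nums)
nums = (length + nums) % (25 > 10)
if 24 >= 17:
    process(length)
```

6

Transformed code:
handle(nums)
ix = ix + 19
ix = 38 // nums[ix]
if 0 > length:
    nums = nums + 32
speed = [ix[nums] * length for pairs in ix if pairs >= nums]
process(nums)
nums = (length + nums) % (25 > 10)
if 24 >= 17:
    process(length)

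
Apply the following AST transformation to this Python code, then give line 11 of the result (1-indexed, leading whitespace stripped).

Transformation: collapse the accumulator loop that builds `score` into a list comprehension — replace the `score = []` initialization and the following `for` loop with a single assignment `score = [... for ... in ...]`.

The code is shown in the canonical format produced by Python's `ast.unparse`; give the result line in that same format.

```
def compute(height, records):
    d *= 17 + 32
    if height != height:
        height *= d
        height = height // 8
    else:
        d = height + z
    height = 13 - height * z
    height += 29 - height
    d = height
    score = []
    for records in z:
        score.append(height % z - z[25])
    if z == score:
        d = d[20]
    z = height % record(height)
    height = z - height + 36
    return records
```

score = [height % z - z[25] for records in z]

Transformed code:
def compute(height, records):
    d *= 17 + 32
    if height != height:
        height *= d
        height = height // 8
    else:
        d = height + z
    height = 13 - height * z
    height += 29 - height
    d = height
    score = [height % z - z[25] for records in z]
    if z == score:
        d = d[20]
    z = height % record(height)
    height = z - height + 36
    return records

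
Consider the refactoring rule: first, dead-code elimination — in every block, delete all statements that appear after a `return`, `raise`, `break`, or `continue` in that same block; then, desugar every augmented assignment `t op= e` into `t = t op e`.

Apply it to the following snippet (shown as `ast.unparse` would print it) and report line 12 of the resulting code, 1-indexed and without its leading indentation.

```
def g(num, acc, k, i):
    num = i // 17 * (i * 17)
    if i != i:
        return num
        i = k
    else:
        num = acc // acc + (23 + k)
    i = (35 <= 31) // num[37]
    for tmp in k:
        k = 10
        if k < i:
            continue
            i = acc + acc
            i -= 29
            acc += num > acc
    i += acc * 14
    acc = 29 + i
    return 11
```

Transformed code:
def g(num, acc, k, i):
    num = i // 17 * (i * 17)
    if i != i:
        return num
    else:
        num = acc // acc + (23 + k)
    i = (35 <= 31) // num[37]
    for tmp in k:
        k = 10
        if k < i:
            continue
    i = i + acc * 14
    acc = 29 + i
    return 11

i = i + acc * 14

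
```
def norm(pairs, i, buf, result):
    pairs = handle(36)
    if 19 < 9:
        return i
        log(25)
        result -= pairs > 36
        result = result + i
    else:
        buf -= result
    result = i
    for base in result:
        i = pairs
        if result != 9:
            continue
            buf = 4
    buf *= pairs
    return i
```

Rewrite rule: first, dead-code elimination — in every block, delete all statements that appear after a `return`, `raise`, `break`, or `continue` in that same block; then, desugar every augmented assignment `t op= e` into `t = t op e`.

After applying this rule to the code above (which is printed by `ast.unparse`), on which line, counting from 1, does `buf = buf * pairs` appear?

Transformed code:
def norm(pairs, i, buf, result):
    pairs = handle(36)
    if 19 < 9:
        return i
    else:
        buf = buf - result
    result = i
    for base in result:
        i = pairs
        if result != 9:
            continue
    buf = buf * pairs
    return i

12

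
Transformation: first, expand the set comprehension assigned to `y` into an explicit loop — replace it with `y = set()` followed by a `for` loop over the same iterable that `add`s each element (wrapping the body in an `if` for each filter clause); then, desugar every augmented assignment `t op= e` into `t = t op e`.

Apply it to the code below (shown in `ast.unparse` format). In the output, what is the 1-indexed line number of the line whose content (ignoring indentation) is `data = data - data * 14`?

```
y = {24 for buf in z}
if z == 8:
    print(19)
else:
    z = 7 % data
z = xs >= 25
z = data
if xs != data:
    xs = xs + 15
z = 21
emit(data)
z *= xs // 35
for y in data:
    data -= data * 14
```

16

Transformed code:
y = set()
for buf in z:
    y.add(24)
if z == 8:
    print(19)
else:
    z = 7 % data
z = xs >= 25
z = data
if xs != data:
    xs = xs + 15
z = 21
emit(data)
z = z * (xs // 35)
for y in data:
    data = data - data * 14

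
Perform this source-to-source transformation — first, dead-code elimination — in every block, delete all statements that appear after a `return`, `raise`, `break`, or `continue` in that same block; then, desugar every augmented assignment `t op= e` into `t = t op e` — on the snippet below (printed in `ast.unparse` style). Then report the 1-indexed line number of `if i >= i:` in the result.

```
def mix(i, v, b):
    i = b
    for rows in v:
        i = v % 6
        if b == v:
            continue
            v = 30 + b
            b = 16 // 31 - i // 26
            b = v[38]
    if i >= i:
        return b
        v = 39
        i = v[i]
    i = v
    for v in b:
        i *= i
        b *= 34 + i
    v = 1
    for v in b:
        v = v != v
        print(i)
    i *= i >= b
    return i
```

7

Transformed code:
def mix(i, v, b):
    i = b
    for rows in v:
        i = v % 6
        if b == v:
            continue
    if i >= i:
        return b
    i = v
    for v in b:
        i = i * i
        b = b * (34 + i)
    v = 1
    for v in b:
        v = v != v
        print(i)
    i = i * (i >= b)
    return i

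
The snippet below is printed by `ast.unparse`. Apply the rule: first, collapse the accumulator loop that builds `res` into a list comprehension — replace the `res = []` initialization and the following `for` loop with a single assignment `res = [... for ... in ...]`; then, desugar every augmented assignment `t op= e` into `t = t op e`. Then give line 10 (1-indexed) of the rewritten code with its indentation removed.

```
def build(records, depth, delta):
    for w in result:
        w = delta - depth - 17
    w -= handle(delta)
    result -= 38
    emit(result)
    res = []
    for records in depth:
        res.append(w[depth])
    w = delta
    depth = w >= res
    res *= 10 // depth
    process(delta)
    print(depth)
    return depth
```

res = res * (10 // depth)

Transformed code:
def build(records, depth, delta):
    for w in result:
        w = delta - depth - 17
    w = w - handle(delta)
    result = result - 38
    emit(result)
    res = [w[depth] for records in depth]
    w = delta
    depth = w >= res
    res = res * (10 // depth)
    process(delta)
    print(depth)
    return depth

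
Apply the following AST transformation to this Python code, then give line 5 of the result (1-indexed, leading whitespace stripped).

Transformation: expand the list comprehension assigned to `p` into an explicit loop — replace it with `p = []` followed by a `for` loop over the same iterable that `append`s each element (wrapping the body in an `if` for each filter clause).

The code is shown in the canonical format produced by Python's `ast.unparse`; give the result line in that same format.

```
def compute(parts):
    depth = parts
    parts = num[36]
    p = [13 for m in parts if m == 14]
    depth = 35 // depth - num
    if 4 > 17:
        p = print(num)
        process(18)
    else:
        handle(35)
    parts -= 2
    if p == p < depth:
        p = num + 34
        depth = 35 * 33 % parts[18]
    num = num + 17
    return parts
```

Transformed code:
def compute(parts):
    depth = parts
    parts = num[36]
    p = []
    for m in parts:
        if m == 14:
            p.append(13)
    depth = 35 // depth - num
    if 4 > 17:
        p = print(num)
        process(18)
    else:
        handle(35)
    parts -= 2
    if p == p < depth:
        p = num + 34
        depth = 35 * 33 % parts[18]
    num = num + 17
    return parts

for m in parts:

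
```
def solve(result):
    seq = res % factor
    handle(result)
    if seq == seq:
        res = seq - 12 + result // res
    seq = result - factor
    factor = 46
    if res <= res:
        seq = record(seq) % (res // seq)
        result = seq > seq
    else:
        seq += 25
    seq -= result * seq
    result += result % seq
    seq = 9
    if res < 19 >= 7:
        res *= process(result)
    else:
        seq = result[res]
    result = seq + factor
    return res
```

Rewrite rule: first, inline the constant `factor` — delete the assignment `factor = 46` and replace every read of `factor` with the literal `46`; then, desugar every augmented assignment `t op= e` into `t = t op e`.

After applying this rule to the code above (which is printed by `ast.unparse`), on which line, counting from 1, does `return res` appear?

20

Transformed code:
def solve(result):
    seq = res % 46
    handle(result)
    if seq == seq:
        res = seq - 12 + result // res
    seq = result - 46
    if res <= res:
        seq = record(seq) % (res // seq)
        result = seq > seq
    else:
        seq = seq + 25
    seq = seq - result * seq
    result = result + result % seq
    seq = 9
    if res < 19 >= 7:
        res = res * process(result)
    else:
        seq = result[res]
    result = seq + 46
    return res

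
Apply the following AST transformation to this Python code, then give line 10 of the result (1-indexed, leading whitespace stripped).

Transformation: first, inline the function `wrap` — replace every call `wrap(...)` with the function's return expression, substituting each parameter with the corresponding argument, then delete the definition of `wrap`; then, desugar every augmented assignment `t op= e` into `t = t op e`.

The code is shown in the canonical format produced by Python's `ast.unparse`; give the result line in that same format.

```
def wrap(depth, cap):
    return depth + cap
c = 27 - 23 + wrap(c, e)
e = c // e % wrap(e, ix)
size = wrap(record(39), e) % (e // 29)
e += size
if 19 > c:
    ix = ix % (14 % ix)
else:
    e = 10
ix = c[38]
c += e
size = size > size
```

Transformed code:
c = 27 - 23 + (c + e)
e = c // e % (e + ix)
size = (record(39) + e) % (e // 29)
e = e + size
if 19 > c:
    ix = ix % (14 % ix)
else:
    e = 10
ix = c[38]
c = c + e
size = size > size

c = c + e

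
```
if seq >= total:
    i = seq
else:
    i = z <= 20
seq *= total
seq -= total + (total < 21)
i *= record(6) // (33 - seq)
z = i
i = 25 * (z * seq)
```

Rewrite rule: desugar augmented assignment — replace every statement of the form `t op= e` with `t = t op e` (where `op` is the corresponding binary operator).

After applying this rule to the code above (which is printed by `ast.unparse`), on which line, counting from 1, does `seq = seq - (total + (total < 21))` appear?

Transformed code:
if seq >= total:
    i = seq
else:
    i = z <= 20
seq = seq * total
seq = seq - (total + (total < 21))
i = i * (record(6) // (33 - seq))
z = i
i = 25 * (z * seq)

6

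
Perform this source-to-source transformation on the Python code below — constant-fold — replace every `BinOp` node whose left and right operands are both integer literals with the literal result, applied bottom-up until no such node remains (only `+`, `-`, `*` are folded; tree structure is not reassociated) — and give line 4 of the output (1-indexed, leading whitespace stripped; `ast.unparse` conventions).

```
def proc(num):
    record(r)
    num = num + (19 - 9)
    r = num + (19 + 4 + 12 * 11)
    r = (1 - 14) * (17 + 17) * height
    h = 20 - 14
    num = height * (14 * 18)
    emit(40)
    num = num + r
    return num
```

Transformed code:
def proc(num):
    record(r)
    num = num + 10
    r = num + 155
    r = -442 * height
    h = 6
    num = height * 252
    emit(40)
    num = num + r
    return num

r = num + 155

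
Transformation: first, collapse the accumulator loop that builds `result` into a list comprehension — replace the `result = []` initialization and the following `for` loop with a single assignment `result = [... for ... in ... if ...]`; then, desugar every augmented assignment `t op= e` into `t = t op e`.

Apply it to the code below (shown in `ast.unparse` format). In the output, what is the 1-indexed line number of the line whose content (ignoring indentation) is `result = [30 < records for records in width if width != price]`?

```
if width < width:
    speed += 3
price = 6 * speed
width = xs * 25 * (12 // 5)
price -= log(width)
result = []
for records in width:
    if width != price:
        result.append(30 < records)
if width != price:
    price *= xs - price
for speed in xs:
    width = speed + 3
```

6

Transformed code:
if width < width:
    speed = speed + 3
price = 6 * speed
width = xs * 25 * (12 // 5)
price = price - log(width)
result = [30 < records for records in width if width != price]
if width != price:
    price = price * (xs - price)
for speed in xs:
    width = speed + 3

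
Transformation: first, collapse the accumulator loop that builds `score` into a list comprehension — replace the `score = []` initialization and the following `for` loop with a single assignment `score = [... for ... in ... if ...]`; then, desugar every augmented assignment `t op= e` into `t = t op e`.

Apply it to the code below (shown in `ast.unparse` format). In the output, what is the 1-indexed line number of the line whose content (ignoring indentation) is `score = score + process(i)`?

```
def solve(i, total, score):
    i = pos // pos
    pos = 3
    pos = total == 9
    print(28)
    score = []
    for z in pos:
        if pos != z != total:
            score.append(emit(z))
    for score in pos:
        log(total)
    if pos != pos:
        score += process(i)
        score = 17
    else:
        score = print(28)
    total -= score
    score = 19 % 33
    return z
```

10

Transformed code:
def solve(i, total, score):
    i = pos // pos
    pos = 3
    pos = total == 9
    print(28)
    score = [emit(z) for z in pos if pos != z != total]
    for score in pos:
        log(total)
    if pos != pos:
        score = score + process(i)
        score = 17
    else:
        score = print(28)
    total = total - score
    score = 19 % 33
    return z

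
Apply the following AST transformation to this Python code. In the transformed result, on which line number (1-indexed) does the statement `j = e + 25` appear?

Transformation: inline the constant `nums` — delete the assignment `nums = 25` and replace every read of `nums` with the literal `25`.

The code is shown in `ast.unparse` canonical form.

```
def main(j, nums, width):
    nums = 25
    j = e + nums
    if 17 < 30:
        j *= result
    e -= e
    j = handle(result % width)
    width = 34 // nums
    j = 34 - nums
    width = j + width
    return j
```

Transformed code:
def main(j, nums, width):
    j = e + 25
    if 17 < 30:
        j *= result
    e -= e
    j = handle(result % width)
    width = 34 // 25
    j = 34 - 25
    width = j + width
    return j

2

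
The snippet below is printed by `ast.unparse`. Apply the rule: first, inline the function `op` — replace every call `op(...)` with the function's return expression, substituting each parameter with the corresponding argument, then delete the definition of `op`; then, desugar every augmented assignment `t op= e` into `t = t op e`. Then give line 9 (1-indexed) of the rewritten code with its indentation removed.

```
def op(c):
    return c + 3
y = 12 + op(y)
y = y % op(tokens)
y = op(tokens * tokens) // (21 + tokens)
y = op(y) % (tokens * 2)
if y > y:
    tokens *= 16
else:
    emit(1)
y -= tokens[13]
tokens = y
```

Transformed code:
y = 12 + (y + 3)
y = y % (tokens + 3)
y = (tokens * tokens + 3) // (21 + tokens)
y = (y + 3) % (tokens * 2)
if y > y:
    tokens = tokens * 16
else:
    emit(1)
y = y - tokens[13]
tokens = y

y = y - tokens[13]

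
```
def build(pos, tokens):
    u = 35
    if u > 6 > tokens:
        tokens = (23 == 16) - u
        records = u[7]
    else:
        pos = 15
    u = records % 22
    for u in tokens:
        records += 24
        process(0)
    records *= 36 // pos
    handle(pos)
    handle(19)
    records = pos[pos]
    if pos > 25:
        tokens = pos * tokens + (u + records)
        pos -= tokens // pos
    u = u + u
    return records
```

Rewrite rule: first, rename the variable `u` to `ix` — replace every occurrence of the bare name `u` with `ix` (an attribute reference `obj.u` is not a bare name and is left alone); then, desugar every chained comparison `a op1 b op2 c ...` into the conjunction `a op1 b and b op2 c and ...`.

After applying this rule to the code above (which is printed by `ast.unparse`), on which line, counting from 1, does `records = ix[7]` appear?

5

Transformed code:
def build(pos, tokens):
    ix = 35
    if ix > 6 and 6 > tokens:
        tokens = (23 == 16) - ix
        records = ix[7]
    else:
        pos = 15
    ix = records % 22
    for ix in tokens:
        records += 24
        process(0)
    records *= 36 // pos
    handle(pos)
    handle(19)
    records = pos[pos]
    if pos > 25:
        tokens = pos * tokens + (ix + records)
        pos -= tokens // pos
    ix = ix + ix
    return records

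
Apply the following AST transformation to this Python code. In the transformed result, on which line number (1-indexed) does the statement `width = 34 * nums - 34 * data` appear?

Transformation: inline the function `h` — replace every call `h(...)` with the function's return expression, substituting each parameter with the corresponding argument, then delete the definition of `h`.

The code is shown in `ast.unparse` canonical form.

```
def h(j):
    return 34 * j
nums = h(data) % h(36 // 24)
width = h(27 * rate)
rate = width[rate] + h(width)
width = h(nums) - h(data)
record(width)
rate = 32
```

4

Transformed code:
nums = 34 * data % (34 * (36 // 24))
width = 34 * (27 * rate)
rate = width[rate] + 34 * width
width = 34 * nums - 34 * data
record(width)
rate = 32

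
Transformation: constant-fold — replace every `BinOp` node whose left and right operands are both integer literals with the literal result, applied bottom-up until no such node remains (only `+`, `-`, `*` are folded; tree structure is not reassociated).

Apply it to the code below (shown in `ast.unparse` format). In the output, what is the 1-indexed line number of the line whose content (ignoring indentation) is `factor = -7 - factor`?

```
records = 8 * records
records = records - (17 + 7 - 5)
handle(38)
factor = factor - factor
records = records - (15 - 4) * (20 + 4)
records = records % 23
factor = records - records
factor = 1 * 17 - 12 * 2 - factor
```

8

Transformed code:
records = 8 * records
records = records - 19
handle(38)
factor = factor - factor
records = records - 264
records = records % 23
factor = records - records
factor = -7 - factor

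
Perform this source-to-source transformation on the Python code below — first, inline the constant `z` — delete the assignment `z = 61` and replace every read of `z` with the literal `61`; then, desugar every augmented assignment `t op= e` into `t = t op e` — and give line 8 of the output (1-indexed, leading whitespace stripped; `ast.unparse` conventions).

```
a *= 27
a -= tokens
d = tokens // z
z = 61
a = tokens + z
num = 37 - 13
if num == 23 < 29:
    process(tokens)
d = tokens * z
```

d = tokens * 61

Transformed code:
a = a * 27
a = a - tokens
d = tokens // 61
a = tokens + 61
num = 37 - 13
if num == 23 < 29:
    process(tokens)
d = tokens * 61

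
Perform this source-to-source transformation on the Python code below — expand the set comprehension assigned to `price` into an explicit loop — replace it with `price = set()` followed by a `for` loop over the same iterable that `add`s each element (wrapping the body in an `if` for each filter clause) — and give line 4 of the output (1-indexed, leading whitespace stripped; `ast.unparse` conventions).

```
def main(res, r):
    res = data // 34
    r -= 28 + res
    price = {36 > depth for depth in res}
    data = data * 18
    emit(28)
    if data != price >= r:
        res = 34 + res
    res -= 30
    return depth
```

Transformed code:
def main(res, r):
    res = data // 34
    r -= 28 + res
    price = set()
    for depth in res:
        price.add(36 > depth)
    data = data * 18
    emit(28)
    if data != price >= r:
        res = 34 + res
    res -= 30
    return depth

price = set()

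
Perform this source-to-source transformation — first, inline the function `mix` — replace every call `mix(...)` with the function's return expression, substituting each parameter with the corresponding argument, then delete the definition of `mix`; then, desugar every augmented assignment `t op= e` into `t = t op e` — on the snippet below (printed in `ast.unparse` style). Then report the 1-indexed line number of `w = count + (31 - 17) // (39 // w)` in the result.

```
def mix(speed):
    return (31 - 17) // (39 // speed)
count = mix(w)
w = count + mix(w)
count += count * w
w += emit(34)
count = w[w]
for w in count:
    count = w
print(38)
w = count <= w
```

Transformed code:
count = (31 - 17) // (39 // w)
w = count + (31 - 17) // (39 // w)
count = count + count * w
w = w + emit(34)
count = w[w]
for w in count:
    count = w
print(38)
w = count <= w

2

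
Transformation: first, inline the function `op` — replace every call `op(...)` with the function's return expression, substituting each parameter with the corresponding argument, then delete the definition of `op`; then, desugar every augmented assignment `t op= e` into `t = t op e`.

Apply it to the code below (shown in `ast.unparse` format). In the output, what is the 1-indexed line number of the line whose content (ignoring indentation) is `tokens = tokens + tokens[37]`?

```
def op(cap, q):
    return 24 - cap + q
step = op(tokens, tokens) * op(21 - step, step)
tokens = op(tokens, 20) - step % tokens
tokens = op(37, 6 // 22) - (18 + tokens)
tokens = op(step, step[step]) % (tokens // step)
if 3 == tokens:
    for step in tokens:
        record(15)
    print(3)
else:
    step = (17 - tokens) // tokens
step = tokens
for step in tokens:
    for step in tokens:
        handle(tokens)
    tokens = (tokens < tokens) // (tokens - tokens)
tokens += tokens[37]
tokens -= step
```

16

Transformed code:
step = (24 - tokens + tokens) * (24 - (21 - step) + step)
tokens = 24 - tokens + 20 - step % tokens
tokens = 24 - 37 + 6 // 22 - (18 + tokens)
tokens = (24 - step + step[step]) % (tokens // step)
if 3 == tokens:
    for step in tokens:
        record(15)
    print(3)
else:
    step = (17 - tokens) // tokens
step = tokens
for step in tokens:
    for step in tokens:
        handle(tokens)
    tokens = (tokens < tokens) // (tokens - tokens)
tokens = tokens + tokens[37]
tokens = tokens - step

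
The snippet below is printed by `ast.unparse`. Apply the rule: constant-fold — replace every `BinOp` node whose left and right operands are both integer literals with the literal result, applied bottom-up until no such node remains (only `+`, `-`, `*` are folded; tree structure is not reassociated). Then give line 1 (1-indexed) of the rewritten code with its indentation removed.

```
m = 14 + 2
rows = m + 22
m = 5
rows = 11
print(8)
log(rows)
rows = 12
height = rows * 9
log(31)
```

m = 16

Transformed code:
m = 16
rows = m + 22
m = 5
rows = 11
print(8)
log(rows)
rows = 12
height = rows * 9
log(31)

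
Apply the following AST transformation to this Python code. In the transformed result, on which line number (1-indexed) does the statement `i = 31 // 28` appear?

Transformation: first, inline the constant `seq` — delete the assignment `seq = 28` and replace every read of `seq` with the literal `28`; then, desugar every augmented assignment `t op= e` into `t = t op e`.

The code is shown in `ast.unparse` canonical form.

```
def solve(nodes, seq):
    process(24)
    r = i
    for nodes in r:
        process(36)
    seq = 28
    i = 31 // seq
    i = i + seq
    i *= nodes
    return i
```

6

Transformed code:
def solve(nodes, seq):
    process(24)
    r = i
    for nodes in r:
        process(36)
    i = 31 // 28
    i = i + 28
    i = i * nodes
    return i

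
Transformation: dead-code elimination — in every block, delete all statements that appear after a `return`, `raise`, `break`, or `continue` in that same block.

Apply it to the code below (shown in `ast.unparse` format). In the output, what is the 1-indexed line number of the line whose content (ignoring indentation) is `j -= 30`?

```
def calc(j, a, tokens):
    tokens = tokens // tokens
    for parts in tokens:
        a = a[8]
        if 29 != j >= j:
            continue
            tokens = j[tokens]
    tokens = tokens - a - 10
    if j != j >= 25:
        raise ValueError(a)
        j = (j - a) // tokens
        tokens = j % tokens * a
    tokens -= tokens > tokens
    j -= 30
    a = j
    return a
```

Transformed code:
def calc(j, a, tokens):
    tokens = tokens // tokens
    for parts in tokens:
        a = a[8]
        if 29 != j >= j:
            continue
    tokens = tokens - a - 10
    if j != j >= 25:
        raise ValueError(a)
    tokens -= tokens > tokens
    j -= 30
    a = j
    return a

11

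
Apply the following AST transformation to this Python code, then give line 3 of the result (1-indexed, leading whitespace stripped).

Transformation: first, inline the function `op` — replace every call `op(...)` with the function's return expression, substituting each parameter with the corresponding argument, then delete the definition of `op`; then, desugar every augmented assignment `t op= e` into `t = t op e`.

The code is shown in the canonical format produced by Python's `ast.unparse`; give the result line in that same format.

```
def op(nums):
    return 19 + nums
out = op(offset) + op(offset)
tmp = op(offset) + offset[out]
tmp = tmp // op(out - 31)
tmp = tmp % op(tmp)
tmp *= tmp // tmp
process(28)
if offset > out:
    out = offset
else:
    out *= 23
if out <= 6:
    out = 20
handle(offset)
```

tmp = tmp // (19 + (out - 31))

Transformed code:
out = 19 + offset + (19 + offset)
tmp = 19 + offset + offset[out]
tmp = tmp // (19 + (out - 31))
tmp = tmp % (19 + tmp)
tmp = tmp * (tmp // tmp)
process(28)
if offset > out:
    out = offset
else:
    out = out * 23
if out <= 6:
    out = 20
handle(offset)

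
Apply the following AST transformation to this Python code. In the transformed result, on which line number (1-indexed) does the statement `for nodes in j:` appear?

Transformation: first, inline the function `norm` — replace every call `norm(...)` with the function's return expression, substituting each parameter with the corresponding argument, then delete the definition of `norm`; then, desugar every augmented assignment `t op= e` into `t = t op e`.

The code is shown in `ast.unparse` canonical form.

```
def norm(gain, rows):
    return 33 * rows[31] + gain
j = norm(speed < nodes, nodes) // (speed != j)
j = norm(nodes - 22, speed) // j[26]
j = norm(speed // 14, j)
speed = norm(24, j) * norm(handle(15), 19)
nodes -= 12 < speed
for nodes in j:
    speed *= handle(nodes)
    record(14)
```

6

Transformed code:
j = (33 * nodes[31] + (speed < nodes)) // (speed != j)
j = (33 * speed[31] + (nodes - 22)) // j[26]
j = 33 * j[31] + speed // 14
speed = (33 * j[31] + 24) * (33 * 19[31] + handle(15))
nodes = nodes - (12 < speed)
for nodes in j:
    speed = speed * handle(nodes)
    record(14)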